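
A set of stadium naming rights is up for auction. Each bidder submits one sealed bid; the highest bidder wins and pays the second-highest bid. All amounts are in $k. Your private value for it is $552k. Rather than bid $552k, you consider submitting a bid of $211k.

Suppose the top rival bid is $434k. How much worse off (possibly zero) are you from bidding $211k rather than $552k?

$118k

Bidding your value $552k: you win (since $552k > $434k) and pay $434k. Payoff $118k.
Bidding $211k: you lose. Payoff $0k.
The competing bid $434k lies between your shaded bid and your value, so underbidding forfeits an item you could have won at a profitable price.
Loss from deviating = $118k − ($0k) = $118k.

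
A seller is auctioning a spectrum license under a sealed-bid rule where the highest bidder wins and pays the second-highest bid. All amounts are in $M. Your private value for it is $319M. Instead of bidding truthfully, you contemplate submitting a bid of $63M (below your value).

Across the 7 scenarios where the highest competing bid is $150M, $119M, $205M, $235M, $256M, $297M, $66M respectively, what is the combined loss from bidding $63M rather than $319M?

The deviation costs you only when the competing bid falls strictly between $63M and $319M; elsewhere both bids give the same outcome.
$150M: truthful payoff $169M, deviation payoff $0M → loss $169M.
$119M: truthful payoff $200M, deviation payoff $0M → loss $200M.
$205M: truthful payoff $114M, deviation payoff $0M → loss $114M.
$235M: truthful payoff $84M, deviation payoff $0M → loss $84M.
$256M: truthful payoff $63M, deviation payoff $0M → loss $63M.
$297M: truthful payoff $22M, deviation payoff $0M → loss $22M.
$66M: truthful payoff $253M, deviation payoff $0M → loss $253M.
Total loss = $169M + $200M + $114M + $84M + $63M + $22M + $253M = $905M.
In a second-price auction your bid sets only whether you win, not what you pay, so bidding your true value is weakly dominant.

$905M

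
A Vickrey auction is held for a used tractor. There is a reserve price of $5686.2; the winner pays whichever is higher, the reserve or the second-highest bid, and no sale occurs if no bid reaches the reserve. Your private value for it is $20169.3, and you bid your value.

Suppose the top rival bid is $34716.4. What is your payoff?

Your bid $20169.3 is below the highest competing bid $34716.4, so you lose. Payoff $0.

$0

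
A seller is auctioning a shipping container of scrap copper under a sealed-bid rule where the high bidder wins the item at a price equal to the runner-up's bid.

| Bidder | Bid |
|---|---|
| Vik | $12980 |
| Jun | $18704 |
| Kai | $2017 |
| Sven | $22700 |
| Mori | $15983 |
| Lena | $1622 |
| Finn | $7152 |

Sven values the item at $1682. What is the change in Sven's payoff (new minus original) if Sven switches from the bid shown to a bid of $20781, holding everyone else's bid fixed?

$0

The highest bid among the other bidders is $18704; Sven's bid doesn't change that.
Original bid $22700: Sven is highest, pays the top rival bid $18704; payoff $1682 − $18704 = −$17022.
Alternative bid $20781: Sven is highest, pays the top rival bid $18704; payoff $1682 − $18704 = −$17022.
Change in payoff = −$17022 − (−$17022) = $0.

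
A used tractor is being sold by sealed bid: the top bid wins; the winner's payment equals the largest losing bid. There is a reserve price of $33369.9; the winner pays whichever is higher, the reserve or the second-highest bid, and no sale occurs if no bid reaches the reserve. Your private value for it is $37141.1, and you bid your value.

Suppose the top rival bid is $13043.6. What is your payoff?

Your bid $37141.1 is the highest and exceeds the reserve.
Price = max(second-highest bid, reserve) = max($13043.6, $33369.9) = $33369.9.
Payoff = $37141.1 − $33369.9 = $3771.2.

$3771.2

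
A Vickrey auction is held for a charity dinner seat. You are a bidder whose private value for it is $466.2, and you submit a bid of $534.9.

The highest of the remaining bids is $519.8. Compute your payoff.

−$53.6

Your bid $534.9 exceeds the highest competing bid $519.8, so you win.
In a second-price auction the winner pays the second-highest bid, $519.8.
Payoff = value − price = $466.2 − $519.8 = −$53.6.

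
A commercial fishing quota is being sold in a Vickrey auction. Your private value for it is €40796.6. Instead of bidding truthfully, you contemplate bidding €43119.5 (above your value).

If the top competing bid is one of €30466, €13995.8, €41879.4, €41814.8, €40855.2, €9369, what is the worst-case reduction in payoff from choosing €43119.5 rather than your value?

€30466: same outcome either way → loss €0.
€13995.8: same outcome either way → loss €0.
€41879.4: truthful gives €0, deviation gives −€1082.8 → loss €1082.8.
€41814.8: truthful gives €0, deviation gives −€1018.2 → loss €1018.2.
€40855.2: truthful gives €0, deviation gives −€58.6 → loss €58.6.
€9369: same outcome either way → loss €0.
Maximum loss: €1082.8.

€1082.8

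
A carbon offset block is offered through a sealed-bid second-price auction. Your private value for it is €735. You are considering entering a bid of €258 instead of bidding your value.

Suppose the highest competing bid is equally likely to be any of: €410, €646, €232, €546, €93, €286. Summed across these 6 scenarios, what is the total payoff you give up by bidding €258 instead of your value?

The deviation costs you only when the competing bid falls strictly between €258 and €735; elsewhere both bids give the same outcome.
€410: truthful payoff €325, deviation payoff €0 → loss €325.
€646: truthful payoff €89, deviation payoff €0 → loss €89.
€232: outcomes coincide → loss €0.
€546: truthful payoff €189, deviation payoff €0 → loss €189.
€93: outcomes coincide → loss €0.
€286: truthful payoff €449, deviation payoff €0 → loss €449.
Total loss = €325 + €89 + €189 + €449 = €1052.
Because the price is fixed by the runner-up's bid, deviating from your value can only change a good outcome into a bad one — never the reverse.

€1052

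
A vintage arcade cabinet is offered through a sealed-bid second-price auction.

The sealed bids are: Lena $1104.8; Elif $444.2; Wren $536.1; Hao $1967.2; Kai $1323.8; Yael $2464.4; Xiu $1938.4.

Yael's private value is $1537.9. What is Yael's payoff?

Highest bid: Yael at $2464.4, so Yael wins.
Second-highest bid: Hao at $1967.2 — that is the price the winner pays.
Yael's payoff = value − price = $1537.9 − $1967.2 = −$429.3.

−$429.3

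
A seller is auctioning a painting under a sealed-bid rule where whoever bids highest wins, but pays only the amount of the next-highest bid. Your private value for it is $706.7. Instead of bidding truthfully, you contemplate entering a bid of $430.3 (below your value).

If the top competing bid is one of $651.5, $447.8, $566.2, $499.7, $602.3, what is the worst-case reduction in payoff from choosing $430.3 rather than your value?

$258.9

$651.5: truthful gives $55.2, deviation gives $0 → loss $55.2.
$447.8: truthful gives $258.9, deviation gives $0 → loss $258.9.
$566.2: truthful gives $140.5, deviation gives $0 → loss $140.5.
$499.7: truthful gives $207, deviation gives $0 → loss $207.
$602.3: truthful gives $104.4, deviation gives $0 → loss $104.4.
Maximum loss: $258.9.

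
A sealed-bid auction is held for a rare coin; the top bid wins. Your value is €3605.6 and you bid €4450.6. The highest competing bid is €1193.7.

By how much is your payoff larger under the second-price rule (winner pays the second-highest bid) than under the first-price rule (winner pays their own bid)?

You have the highest bid, so you win under either rule.
Second-price: pay €1193.7 → payoff €2411.9.
First-price: pay your own bid €4450.6 → payoff −€845.
Difference = €2411.9 − (−€845) = €3256.9.

€3256.9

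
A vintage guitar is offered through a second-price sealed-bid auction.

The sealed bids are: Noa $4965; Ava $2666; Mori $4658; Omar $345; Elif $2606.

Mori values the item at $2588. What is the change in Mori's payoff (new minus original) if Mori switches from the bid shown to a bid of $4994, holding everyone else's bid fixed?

The highest bid among the other bidders is $4965; Mori's bid doesn't change that.
Original bid $4658: Mori is not highest (top rival bid is $4965); payoff $0.
Alternative bid $4994: Mori is highest, pays the top rival bid $4965; payoff $2588 − $4965 = −$2377.
Change in payoff = −$2377 − ($0) = −$2377.

−$2377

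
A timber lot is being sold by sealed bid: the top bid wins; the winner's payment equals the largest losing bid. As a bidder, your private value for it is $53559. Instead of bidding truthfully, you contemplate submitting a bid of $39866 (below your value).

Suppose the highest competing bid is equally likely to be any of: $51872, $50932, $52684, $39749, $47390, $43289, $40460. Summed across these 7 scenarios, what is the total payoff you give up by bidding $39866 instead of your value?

$34727

The deviation costs you only when the competing bid falls strictly between $39866 and $53559; elsewhere both bids give the same outcome.
$51872: truthful payoff $1687, deviation payoff $0 → loss $1687.
$50932: truthful payoff $2627, deviation payoff $0 → loss $2627.
$52684: truthful payoff $875, deviation payoff $0 → loss $875.
$39749: outcomes coincide → loss $0.
$47390: truthful payoff $6169, deviation payoff $0 → loss $6169.
$43289: truthful payoff $10270, deviation payoff $0 → loss $10270.
$40460: truthful payoff $13099, deviation payoff $0 → loss $13099.
Total loss = $1687 + $2627 + $875 + $6169 + $10270 + $13099 = $34727.
In a second-price auction your bid sets only whether you win, not what you pay, so bidding your true value is weakly dominant.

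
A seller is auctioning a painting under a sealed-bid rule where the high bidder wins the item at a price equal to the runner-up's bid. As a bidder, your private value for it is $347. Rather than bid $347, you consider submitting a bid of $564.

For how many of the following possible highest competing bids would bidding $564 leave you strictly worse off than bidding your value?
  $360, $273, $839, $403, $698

The deviation hurts exactly when the highest competing bid lies strictly between $347 and $564 — overbidding then wins at a price above your value.
$360: inside the interval → strictly worse (loss $13).
$273: below both → same outcome either way.
$839: above both → same outcome either way.
$403: inside the interval → strictly worse (loss $56).
$698: above both → same outcome either way.
Count: 2.

2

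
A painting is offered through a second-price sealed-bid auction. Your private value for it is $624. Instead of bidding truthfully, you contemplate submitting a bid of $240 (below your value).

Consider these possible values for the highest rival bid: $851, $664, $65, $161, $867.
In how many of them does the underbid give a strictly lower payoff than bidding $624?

The deviation hurts exactly when the highest competing bid lies strictly between $240 and $624 — underbidding then forfeits a profitable win.
$851: above both → same outcome either way.
$664: above both → same outcome either way.
$65: below both → same outcome either way.
$161: below both → same outcome either way.
$867: above both → same outcome either way.
Count: 0.

0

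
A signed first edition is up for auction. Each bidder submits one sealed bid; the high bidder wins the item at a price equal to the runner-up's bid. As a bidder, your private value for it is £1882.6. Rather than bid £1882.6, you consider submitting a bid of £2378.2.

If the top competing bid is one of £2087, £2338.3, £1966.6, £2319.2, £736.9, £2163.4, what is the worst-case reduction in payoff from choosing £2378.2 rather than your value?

£455.7

£2087: truthful gives £0, deviation gives −£204.4 → loss £204.4.
£2338.3: truthful gives £0, deviation gives −£455.7 → loss £455.7.
£1966.6: truthful gives £0, deviation gives −£84 → loss £84.
£2319.2: truthful gives £0, deviation gives −£436.6 → loss £436.6.
£736.9: same outcome either way → loss £0.
£2163.4: truthful gives £0, deviation gives −£280.8 → loss £280.8.
Maximum loss: £455.7.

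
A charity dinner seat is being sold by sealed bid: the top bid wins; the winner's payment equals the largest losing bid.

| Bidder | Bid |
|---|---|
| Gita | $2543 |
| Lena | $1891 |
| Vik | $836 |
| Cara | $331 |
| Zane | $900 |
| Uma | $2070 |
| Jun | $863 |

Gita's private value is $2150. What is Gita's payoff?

$80

Highest bid: Gita at $2543, so Gita wins.
Second-highest bid: Uma at $2070 — that is the price the winner pays.
Gita's payoff = value − price = $2150 − $2070 = $80.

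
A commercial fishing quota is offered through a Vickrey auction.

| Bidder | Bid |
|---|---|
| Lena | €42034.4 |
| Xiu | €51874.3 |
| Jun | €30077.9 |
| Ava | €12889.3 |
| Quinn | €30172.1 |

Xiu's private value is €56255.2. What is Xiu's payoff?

Highest bid: Xiu at €51874.3, so Xiu wins.
Second-highest bid: Lena at €42034.4 — that is the price the winner pays.
Xiu's payoff = value − price = €56255.2 − €42034.4 = €14220.8.

€14220.8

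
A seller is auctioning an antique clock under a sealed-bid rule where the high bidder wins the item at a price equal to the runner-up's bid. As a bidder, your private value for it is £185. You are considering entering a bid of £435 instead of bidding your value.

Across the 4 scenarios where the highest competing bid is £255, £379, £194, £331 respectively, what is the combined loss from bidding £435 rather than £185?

£419

The deviation costs you only when the competing bid falls strictly between £185 and £435; elsewhere both bids give the same outcome.
£255: truthful payoff £0, deviation payoff −£70 → loss £70.
£379: truthful payoff £0, deviation payoff −£194 → loss £194.
£194: truthful payoff £0, deviation payoff −£9 → loss £9.
£331: truthful payoff £0, deviation payoff −£146 → loss £146.
Total loss = £70 + £194 + £9 + £146 = £419.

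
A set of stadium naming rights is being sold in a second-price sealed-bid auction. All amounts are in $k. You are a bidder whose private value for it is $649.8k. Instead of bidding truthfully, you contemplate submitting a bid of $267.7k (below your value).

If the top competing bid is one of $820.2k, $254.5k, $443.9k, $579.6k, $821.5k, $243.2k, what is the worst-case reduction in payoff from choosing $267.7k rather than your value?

$205.9k

$820.2k: same outcome either way → loss $0k.
$254.5k: same outcome either way → loss $0k.
$443.9k: truthful gives $205.9k, deviation gives $0k → loss $205.9k.
$579.6k: truthful gives $70.2k, deviation gives $0k → loss $70.2k.
$821.5k: same outcome either way → loss $0k.
$243.2k: same outcome either way → loss $0k.
Maximum loss: $205.9k.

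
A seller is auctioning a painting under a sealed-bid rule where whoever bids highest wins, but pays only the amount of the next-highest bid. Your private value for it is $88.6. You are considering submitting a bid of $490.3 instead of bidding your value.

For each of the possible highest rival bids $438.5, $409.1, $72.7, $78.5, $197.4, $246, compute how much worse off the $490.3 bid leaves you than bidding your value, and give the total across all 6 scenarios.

The deviation costs you only when the competing bid falls strictly between $88.6 and $490.3; elsewhere both bids give the same outcome.
$438.5: truthful payoff $0, deviation payoff −$349.9 → loss $349.9.
$409.1: truthful payoff $0, deviation payoff −$320.5 → loss $320.5.
$72.7: outcomes coincide → loss $0.
$78.5: outcomes coincide → loss $0.
$197.4: truthful payoff $0, deviation payoff −$108.8 → loss $108.8.
$246: truthful payoff $0, deviation payoff −$157.4 → loss $157.4.
Total loss = $349.9 + $320.5 + $108.8 + $157.4 = $936.6.
In a second-price auction your bid sets only whether you win, not what you pay, so bidding your true value is weakly dominant.

$936.6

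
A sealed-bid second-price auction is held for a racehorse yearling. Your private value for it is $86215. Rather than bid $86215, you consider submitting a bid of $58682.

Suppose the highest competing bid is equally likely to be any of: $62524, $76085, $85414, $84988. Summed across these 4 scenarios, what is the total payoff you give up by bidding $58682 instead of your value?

$35849

The deviation costs you only when the competing bid falls strictly between $58682 and $86215; elsewhere both bids give the same outcome.
$62524: truthful payoff $23691, deviation payoff $0 → loss $23691.
$76085: truthful payoff $10130, deviation payoff $0 → loss $10130.
$85414: truthful payoff $801, deviation payoff $0 → loss $801.
$84988: truthful payoff $1227, deviation payoff $0 → loss $1227.
Total loss = $23691 + $10130 + $801 + $1227 = $35849.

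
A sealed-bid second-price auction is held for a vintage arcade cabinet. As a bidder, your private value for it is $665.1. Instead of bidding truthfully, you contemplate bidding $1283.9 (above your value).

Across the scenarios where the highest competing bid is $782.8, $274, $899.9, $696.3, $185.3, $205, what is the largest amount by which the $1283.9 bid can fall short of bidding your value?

$234.8

$782.8: truthful gives $0, deviation gives −$117.7 → loss $117.7.
$274: same outcome either way → loss $0.
$899.9: truthful gives $0, deviation gives −$234.8 → loss $234.8.
$696.3: truthful gives $0, deviation gives −$31.2 → loss $31.2.
$185.3: same outcome either way → loss $0.
$205: same outcome either way → loss $0.
Maximum loss: $234.8.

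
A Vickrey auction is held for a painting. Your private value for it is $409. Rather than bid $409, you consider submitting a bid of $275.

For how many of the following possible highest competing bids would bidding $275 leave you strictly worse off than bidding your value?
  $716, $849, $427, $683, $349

1

The deviation hurts exactly when the highest competing bid lies strictly between $275 and $409 — underbidding then forfeits a profitable win.
$716: above both → same outcome either way.
$849: above both → same outcome either way.
$427: above both → same outcome either way.
$683: above both → same outcome either way.
$349: inside the interval → strictly worse (loss $60).
Count: 1.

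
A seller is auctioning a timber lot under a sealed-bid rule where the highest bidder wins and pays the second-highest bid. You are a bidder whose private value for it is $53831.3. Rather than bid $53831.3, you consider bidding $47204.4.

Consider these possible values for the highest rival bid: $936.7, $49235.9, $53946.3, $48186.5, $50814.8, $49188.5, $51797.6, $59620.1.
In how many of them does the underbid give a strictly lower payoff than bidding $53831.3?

5

The deviation hurts exactly when the highest competing bid lies strictly between $47204.4 and $53831.3 — underbidding then forfeits a profitable win.
$936.7: below both → same outcome either way.
$49235.9: inside the interval → strictly worse (loss $4595.4).
$53946.3: above both → same outcome either way.
$48186.5: inside the interval → strictly worse (loss $5644.8).
$50814.8: inside the interval → strictly worse (loss $3016.5).
$49188.5: inside the interval → strictly worse (loss $4642.8).
$51797.6: inside the interval → strictly worse (loss $2033.7).
$59620.1: above both → same outcome either way.
Count: 5.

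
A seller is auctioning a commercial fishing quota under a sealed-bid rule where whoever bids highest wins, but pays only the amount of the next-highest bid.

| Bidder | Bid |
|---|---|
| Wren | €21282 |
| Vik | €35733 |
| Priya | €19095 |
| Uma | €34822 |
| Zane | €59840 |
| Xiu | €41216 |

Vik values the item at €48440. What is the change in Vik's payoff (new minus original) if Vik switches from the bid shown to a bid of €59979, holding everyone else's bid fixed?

The highest bid among the other bidders is €59840; Vik's bid doesn't change that.
Original bid €35733: Vik is not highest (top rival bid is €59840); payoff €0.
Alternative bid €59979: Vik is highest, pays the top rival bid €59840; payoff €48440 − €59840 = −€11400.
Change in payoff = −€11400 − (€0) = −€11400.

−€11400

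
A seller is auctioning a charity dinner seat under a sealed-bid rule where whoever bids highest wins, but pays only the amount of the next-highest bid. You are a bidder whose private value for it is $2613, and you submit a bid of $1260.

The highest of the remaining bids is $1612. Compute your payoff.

Your bid $1260 is below the highest competing bid $1612, so you lose.
A losing bidder pays nothing and receives nothing: payoff = $0.

$0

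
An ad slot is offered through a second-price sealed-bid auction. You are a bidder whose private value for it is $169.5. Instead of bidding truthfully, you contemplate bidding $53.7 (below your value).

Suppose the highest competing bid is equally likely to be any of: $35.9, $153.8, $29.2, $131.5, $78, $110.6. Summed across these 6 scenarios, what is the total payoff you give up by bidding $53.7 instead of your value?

$204.1

The deviation costs you only when the competing bid falls strictly between $53.7 and $169.5; elsewhere both bids give the same outcome.
$35.9: outcomes coincide → loss $0.
$153.8: truthful payoff $15.7, deviation payoff $0 → loss $15.7.
$29.2: outcomes coincide → loss $0.
$131.5: truthful payoff $38, deviation payoff $0 → loss $38.
$78: truthful payoff $91.5, deviation payoff $0 → loss $91.5.
$110.6: truthful payoff $58.9, deviation payoff $0 → loss $58.9.
Total loss = $15.7 + $38 + $91.5 + $58.9 = $204.1.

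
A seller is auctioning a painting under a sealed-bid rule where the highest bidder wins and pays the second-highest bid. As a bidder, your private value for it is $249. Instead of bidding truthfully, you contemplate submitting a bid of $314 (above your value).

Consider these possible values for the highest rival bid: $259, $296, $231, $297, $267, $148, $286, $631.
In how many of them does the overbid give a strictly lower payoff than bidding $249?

5

The deviation hurts exactly when the highest competing bid lies strictly between $249 and $314 — overbidding then wins at a price above your value.
$259: inside the interval → strictly worse (loss $10).
$296: inside the interval → strictly worse (loss $47).
$231: below both → same outcome either way.
$297: inside the interval → strictly worse (loss $48).
$267: inside the interval → strictly worse (loss $18).
$148: below both → same outcome either way.
$286: inside the interval → strictly worse (loss $37).
$631: above both → same outcome either way.
Count: 5.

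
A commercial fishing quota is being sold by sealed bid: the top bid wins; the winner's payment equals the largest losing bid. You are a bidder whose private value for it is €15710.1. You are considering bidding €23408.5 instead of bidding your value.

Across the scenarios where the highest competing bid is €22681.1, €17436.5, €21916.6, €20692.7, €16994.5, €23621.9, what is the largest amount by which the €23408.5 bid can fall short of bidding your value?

€6971

€22681.1: truthful gives €0, deviation gives −€6971 → loss €6971.
€17436.5: truthful gives €0, deviation gives −€1726.4 → loss €1726.4.
€21916.6: truthful gives €0, deviation gives −€6206.5 → loss €6206.5.
€20692.7: truthful gives €0, deviation gives −€4982.6 → loss €4982.6.
€16994.5: truthful gives €0, deviation gives −€1284.4 → loss €1284.4.
€23621.9: same outcome either way → loss €0.
Maximum loss: €6971.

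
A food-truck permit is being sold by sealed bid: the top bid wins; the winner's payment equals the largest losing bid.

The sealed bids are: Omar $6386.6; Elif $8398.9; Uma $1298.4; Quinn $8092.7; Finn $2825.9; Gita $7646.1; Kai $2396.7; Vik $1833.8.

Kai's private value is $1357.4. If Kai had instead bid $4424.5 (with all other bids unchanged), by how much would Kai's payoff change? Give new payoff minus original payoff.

The highest bid among the other bidders is $8398.9; Kai's bid doesn't change that.
Original bid $2396.7: Kai is not highest (top rival bid is $8398.9); payoff $0.
Alternative bid $4424.5: Kai is not highest (top rival bid is $8398.9); payoff $0.
Change in payoff = $0 − ($0) = $0.

$0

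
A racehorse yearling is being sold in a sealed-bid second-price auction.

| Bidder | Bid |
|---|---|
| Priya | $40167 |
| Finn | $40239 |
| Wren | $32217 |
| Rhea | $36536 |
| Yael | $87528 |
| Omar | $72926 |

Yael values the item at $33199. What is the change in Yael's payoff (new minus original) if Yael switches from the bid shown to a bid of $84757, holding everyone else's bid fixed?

The highest bid among the other bidders is $72926; Yael's bid doesn't change that.
Original bid $87528: Yael is highest, pays the top rival bid $72926; payoff $33199 − $72926 = −$39727.
Alternative bid $84757: Yael is highest, pays the top rival bid $72926; payoff $33199 − $72926 = −$39727.
Change in payoff = −$39727 − (−$39727) = $0.

$0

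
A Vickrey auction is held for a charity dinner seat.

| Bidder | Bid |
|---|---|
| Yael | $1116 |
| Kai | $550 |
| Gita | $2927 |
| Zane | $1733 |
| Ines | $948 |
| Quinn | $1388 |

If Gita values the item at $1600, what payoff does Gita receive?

Highest bid: Gita at $2927, so Gita wins.
Second-highest bid: Zane at $1733 — that is the price the winner pays.
Gita's payoff = value − price = $1600 − $1733 = −$133.

−$133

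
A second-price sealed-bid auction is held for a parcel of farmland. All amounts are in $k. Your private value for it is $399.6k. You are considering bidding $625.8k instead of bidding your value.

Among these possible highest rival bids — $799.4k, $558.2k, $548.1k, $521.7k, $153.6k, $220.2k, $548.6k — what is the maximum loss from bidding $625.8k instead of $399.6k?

$799.4k: same outcome either way → loss $0k.
$558.2k: truthful gives $0k, deviation gives −$158.6k → loss $158.6k.
$548.1k: truthful gives $0k, deviation gives −$148.5k → loss $148.5k.
$521.7k: truthful gives $0k, deviation gives −$122.1k → loss $122.1k.
$153.6k: same outcome either way → loss $0k.
$220.2k: same outcome either way → loss $0k.
$548.6k: truthful gives $0k, deviation gives −$149k → loss $149k.
Maximum loss: $158.6k.

$158.6k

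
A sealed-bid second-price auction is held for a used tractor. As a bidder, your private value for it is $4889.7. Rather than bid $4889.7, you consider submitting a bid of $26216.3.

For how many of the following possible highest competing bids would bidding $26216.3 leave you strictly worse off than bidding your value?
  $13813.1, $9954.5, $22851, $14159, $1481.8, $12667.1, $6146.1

The deviation hurts exactly when the highest competing bid lies strictly between $4889.7 and $26216.3 — overbidding then wins at a price above your value.
$13813.1: inside the interval → strictly worse (loss $8923.4).
$9954.5: inside the interval → strictly worse (loss $5064.8).
$22851: inside the interval → strictly worse (loss $17961.3).
$14159: inside the interval → strictly worse (loss $9269.3).
$1481.8: below both → same outcome either way.
$12667.1: inside the interval → strictly worse (loss $7777.4).
$6146.1: inside the interval → strictly worse (loss $1256.4).
Count: 6.

6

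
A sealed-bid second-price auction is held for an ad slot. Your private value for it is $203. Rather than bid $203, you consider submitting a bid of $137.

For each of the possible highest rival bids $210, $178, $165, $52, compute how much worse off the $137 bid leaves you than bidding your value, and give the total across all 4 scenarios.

$63

The deviation costs you only when the competing bid falls strictly between $137 and $203; elsewhere both bids give the same outcome.
$210: outcomes coincide → loss $0.
$178: truthful payoff $25, deviation payoff $0 → loss $25.
$165: truthful payoff $38, deviation payoff $0 → loss $38.
$52: outcomes coincide → loss $0.
Total loss = $25 + $38 = $63.
Because the price is fixed by the runner-up's bid, deviating from your value can only change a good outcome into a bad one — never the reverse.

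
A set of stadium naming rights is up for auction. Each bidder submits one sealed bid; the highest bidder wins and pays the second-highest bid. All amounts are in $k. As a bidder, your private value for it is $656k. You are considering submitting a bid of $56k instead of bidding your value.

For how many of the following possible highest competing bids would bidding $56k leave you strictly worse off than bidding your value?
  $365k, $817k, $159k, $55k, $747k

2

The deviation hurts exactly when the highest competing bid lies strictly between $56k and $656k — underbidding then forfeits a profitable win.
$365k: inside the interval → strictly worse (loss $291k).
$817k: above both → same outcome either way.
$159k: inside the interval → strictly worse (loss $497k).
$55k: below both → same outcome either way.
$747k: above both → same outcome either way.
Count: 2.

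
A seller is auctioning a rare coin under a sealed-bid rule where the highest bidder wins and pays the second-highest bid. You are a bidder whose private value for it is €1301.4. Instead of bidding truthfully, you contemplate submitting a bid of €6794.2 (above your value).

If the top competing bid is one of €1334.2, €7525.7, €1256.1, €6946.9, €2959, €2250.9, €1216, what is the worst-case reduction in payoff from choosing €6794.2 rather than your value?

€1657.6

€1334.2: truthful gives €0, deviation gives −€32.8 → loss €32.8.
€7525.7: same outcome either way → loss €0.
€1256.1: same outcome either way → loss €0.
€6946.9: same outcome either way → loss €0.
€2959: truthful gives €0, deviation gives −€1657.6 → loss €1657.6.
€2250.9: truthful gives €0, deviation gives −€949.5 → loss €949.5.
€1216: same outcome either way → loss €0.
Maximum loss: €1657.6.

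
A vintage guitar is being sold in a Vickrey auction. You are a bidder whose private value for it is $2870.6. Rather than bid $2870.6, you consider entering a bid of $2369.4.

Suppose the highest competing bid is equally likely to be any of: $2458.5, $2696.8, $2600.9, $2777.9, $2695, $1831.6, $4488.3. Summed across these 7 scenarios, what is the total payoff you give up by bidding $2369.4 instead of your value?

The deviation costs you only when the competing bid falls strictly between $2369.4 and $2870.6; elsewhere both bids give the same outcome.
$2458.5: truthful payoff $412.1, deviation payoff $0 → loss $412.1.
$2696.8: truthful payoff $173.8, deviation payoff $0 → loss $173.8.
$2600.9: truthful payoff $269.7, deviation payoff $0 → loss $269.7.
$2777.9: truthful payoff $92.7, deviation payoff $0 → loss $92.7.
$2695: truthful payoff $175.6, deviation payoff $0 → loss $175.6.
$1831.6: outcomes coincide → loss $0.
$4488.3: outcomes coincide → loss $0.
Total loss = $412.1 + $173.8 + $269.7 + $92.7 + $175.6 = $1123.9.

$1123.9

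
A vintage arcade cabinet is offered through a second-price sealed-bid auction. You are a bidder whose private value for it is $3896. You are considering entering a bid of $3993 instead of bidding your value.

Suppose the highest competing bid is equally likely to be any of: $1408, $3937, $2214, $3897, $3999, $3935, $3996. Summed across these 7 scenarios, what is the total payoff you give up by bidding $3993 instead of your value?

$81

The deviation costs you only when the competing bid falls strictly between $3896 and $3993; elsewhere both bids give the same outcome.
$1408: outcomes coincide → loss $0.
$3937: truthful payoff $0, deviation payoff −$41 → loss $41.
$2214: outcomes coincide → loss $0.
$3897: truthful payoff $0, deviation payoff −$1 → loss $1.
$3999: outcomes coincide → loss $0.
$3935: truthful payoff $0, deviation payoff −$39 → loss $39.
$3996: outcomes coincide → loss $0.
Total loss = $41 + $1 + $39 = $81.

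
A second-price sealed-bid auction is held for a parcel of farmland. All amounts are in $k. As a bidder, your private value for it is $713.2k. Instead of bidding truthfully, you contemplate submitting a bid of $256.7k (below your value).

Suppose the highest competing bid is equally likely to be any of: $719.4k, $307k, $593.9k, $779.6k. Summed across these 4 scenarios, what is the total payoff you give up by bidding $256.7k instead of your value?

$525.5k

The deviation costs you only when the competing bid falls strictly between $256.7k and $713.2k; elsewhere both bids give the same outcome.
$719.4k: outcomes coincide → loss $0k.
$307k: truthful payoff $406.2k, deviation payoff $0k → loss $406.2k.
$593.9k: truthful payoff $119.3k, deviation payoff $0k → loss $119.3k.
$779.6k: outcomes coincide → loss $0k.
Total loss = $406.2k + $119.3k = $525.5k.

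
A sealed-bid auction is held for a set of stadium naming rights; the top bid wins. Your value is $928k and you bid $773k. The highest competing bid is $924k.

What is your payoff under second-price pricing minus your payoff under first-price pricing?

Your bid $773k is below $924k, so you lose under either rule.
Payoff is $0k in both cases; difference = $0k.

$0k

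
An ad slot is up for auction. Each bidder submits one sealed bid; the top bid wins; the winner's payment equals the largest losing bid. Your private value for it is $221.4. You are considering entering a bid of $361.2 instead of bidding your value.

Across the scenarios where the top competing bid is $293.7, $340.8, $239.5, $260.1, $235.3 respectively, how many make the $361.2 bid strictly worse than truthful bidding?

5

The deviation hurts exactly when the highest competing bid lies strictly between $221.4 and $361.2 — overbidding then wins at a price above your value.
$293.7: inside the interval → strictly worse (loss $72.3).
$340.8: inside the interval → strictly worse (loss $119.4).
$239.5: inside the interval → strictly worse (loss $18.1).
$260.1: inside the interval → strictly worse (loss $38.7).
$235.3: inside the interval → strictly worse (loss $13.9).
Count: 5.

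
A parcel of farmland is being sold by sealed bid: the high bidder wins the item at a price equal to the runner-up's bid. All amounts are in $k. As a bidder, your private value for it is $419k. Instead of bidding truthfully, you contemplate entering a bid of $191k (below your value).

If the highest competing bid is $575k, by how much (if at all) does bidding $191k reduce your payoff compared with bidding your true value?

Bidding your value $419k: you lose (since $419k < $575k). Payoff $0k.
Bidding $191k: you lose. Payoff $0k.
Difference = $0k − $0k = $0k; both bids lead to the same outcome because the competing bid is above both your value and your alternative bid.

$0k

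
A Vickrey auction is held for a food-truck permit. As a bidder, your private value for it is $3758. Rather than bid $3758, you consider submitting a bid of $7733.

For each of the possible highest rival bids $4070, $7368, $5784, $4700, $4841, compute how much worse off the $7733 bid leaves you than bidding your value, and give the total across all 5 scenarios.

$7973

The deviation costs you only when the competing bid falls strictly between $3758 and $7733; elsewhere both bids give the same outcome.
$4070: truthful payoff $0, deviation payoff −$312 → loss $312.
$7368: truthful payoff $0, deviation payoff −$3610 → loss $3610.
$5784: truthful payoff $0, deviation payoff −$2026 → loss $2026.
$4700: truthful payoff $0, deviation payoff −$942 → loss $942.
$4841: truthful payoff $0, deviation payoff −$1083 → loss $1083.
Total loss = $312 + $3610 + $2026 + $942 + $1083 = $7973.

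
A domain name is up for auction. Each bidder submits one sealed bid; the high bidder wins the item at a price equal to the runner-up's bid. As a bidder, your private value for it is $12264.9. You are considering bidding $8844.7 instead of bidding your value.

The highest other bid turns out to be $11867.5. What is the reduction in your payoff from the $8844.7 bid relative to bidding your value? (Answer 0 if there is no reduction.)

Bidding your value $12264.9: you win (since $12264.9 > $11867.5) and pay $11867.5. Payoff $397.4.
Bidding $8844.7: you lose. Payoff $0.
The competing bid $11867.5 lies between your shaded bid and your value, so underbidding forfeits an item you could have won at a profitable price.
Loss from deviating = $397.4 − ($0) = $397.4.
Truthful bidding weakly dominates here: raising your bid can only win items priced above your value, and lowering it can only forfeit items priced below.

$397.4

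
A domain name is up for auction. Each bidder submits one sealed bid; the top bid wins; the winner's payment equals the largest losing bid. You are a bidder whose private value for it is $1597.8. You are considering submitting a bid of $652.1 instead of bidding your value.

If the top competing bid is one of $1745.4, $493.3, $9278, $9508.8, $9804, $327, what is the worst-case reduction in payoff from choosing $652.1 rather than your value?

$1745.4: same outcome either way → loss $0.
$493.3: same outcome either way → loss $0.
$9278: same outcome either way → loss $0.
$9508.8: same outcome either way → loss $0.
$9804: same outcome either way → loss $0.
$327: same outcome either way → loss $0.
Maximum loss: $0.

$0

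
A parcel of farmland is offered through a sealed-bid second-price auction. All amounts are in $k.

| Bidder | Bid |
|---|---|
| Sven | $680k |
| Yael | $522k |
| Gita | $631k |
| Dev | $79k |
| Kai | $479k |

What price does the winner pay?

Highest bid: Sven at $680k, so Sven wins.
Second-highest bid: Gita at $631k — that is the price the winner pays.

$631k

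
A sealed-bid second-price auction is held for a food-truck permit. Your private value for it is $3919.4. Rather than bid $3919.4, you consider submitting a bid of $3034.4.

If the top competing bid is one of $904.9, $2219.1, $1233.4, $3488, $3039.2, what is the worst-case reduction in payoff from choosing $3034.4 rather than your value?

$880.2

$904.9: same outcome either way → loss $0.
$2219.1: same outcome either way → loss $0.
$1233.4: same outcome either way → loss $0.
$3488: truthful gives $431.4, deviation gives $0 → loss $431.4.
$3039.2: truthful gives $880.2, deviation gives $0 → loss $880.2.
Maximum loss: $880.2.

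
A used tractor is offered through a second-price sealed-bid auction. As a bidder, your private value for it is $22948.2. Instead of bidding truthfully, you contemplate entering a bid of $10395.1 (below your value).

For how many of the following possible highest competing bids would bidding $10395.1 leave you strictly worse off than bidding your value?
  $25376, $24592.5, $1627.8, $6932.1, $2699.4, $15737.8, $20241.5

The deviation hurts exactly when the highest competing bid lies strictly between $10395.1 and $22948.2 — underbidding then forfeits a profitable win.
$25376: above both → same outcome either way.
$24592.5: above both → same outcome either way.
$1627.8: below both → same outcome either way.
$6932.1: below both → same outcome either way.
$2699.4: below both → same outcome either way.
$15737.8: inside the interval → strictly worse (loss $7210.4).
$20241.5: inside the interval → strictly worse (loss $2706.7).
Count: 2.

2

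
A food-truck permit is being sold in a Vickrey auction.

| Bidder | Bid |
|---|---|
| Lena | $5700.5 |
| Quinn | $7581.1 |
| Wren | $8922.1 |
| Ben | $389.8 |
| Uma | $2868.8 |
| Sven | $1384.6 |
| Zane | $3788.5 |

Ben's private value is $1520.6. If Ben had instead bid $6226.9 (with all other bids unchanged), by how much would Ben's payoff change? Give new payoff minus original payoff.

The highest bid among the other bidders is $8922.1; Ben's bid doesn't change that.
Original bid $389.8: Ben is not highest (top rival bid is $8922.1); payoff $0.
Alternative bid $6226.9: Ben is not highest (top rival bid is $8922.1); payoff $0.
Change in payoff = $0 − ($0) = $0.

$0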